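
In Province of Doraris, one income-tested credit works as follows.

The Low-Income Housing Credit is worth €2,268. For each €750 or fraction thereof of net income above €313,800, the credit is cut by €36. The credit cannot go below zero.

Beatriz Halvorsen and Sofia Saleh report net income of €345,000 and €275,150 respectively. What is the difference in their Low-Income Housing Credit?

Beatriz (€345,000): Low-Income Housing Credit: income exceeds €313,800 by €31,200, which is 42 full-or-partial €750 increments; reduction = 42 × €36 = €1,512, leaving €756.
Sofia (€275,150): Low-Income Housing Credit: €275,150 is at or below the €313,800 threshold, so the full €2,268 applies.
Difference: |€756 − €2,268| = €1,512.

€1,512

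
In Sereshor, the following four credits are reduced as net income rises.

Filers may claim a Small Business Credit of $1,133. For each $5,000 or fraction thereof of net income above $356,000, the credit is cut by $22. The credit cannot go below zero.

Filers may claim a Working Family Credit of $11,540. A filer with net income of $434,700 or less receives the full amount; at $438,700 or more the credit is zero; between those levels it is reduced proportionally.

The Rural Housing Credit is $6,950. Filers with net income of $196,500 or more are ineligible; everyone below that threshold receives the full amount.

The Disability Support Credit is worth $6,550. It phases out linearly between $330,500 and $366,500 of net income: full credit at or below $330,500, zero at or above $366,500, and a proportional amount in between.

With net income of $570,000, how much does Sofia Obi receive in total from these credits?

$187

Small Business Credit: income exceeds $356,000 by $214,000, which is 43 full-or-partial $5,000 increments; reduction = 43 × $22 = $946, leaving $187.
Working Family Credit: $570,000 is at or above $438,700, so the credit is $0.
Rural Housing Credit: $570,000 meets or exceeds the $196,500 cutoff, so the credit is $0.
Disability Support Credit: $570,000 is at or above $366,500, so the credit is $0.
Total: $187 + $0 + $0 + $0 = $187.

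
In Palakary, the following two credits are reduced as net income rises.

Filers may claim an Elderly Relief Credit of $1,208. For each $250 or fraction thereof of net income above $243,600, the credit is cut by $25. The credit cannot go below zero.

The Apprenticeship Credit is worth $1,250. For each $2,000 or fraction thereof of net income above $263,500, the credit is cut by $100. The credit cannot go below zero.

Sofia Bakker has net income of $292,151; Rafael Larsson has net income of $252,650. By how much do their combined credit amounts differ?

Sofia ($292,151): Elderly Relief Credit: income exceeds $243,600 by $48,551 → 195 increments × $25 = $4,875 ≥ base, so the credit is $0. Apprenticeship Credit: income exceeds $263,500 by $28,651 → 15 increments × $100 = $1,500 ≥ base, so the credit is $0. total $0 + $0 = $0
Rafael ($252,650): Elderly Relief Credit: income exceeds $243,600 by $9,050, which is 37 full-or-partial $250 increments; reduction = 37 × $25 = $925, leaving $283. Apprenticeship Credit: $252,650 is at or below the $263,500 threshold, so the full $1,250 applies. total $283 + $1,250 = $1,533
Difference: |$0 − $1,533| = $1,533.

$1,533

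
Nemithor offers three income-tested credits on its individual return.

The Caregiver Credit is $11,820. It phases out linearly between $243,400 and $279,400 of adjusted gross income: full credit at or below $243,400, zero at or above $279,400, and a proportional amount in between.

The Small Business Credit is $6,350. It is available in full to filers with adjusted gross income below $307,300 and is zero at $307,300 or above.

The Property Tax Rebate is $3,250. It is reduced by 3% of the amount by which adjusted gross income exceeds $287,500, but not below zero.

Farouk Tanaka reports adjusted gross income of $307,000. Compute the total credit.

Caregiver Credit: $307,000 is at or above $279,400, so the credit is $0.
Small Business Credit: $307,000 is below the $307,300 cutoff, so the full $6,350 applies.
Property Tax Rebate: 3% of the $19,500 excess over $287,500 is $585; credit = $3,250 − $585 = $2,665.
Total: $0 + $6,350 + $2,665 = $9,015.

$9,015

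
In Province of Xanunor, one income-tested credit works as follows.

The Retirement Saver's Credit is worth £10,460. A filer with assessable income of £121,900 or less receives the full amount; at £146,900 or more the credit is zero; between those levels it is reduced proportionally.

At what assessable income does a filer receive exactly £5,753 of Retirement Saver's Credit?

£133,150

£5,753 is 5,753/10,460 of the full £10,460, so 4,707/10,460 of the £25,000 range has been used: income = £121,900 + £25,000 × 4,707/10,460 = £133,150.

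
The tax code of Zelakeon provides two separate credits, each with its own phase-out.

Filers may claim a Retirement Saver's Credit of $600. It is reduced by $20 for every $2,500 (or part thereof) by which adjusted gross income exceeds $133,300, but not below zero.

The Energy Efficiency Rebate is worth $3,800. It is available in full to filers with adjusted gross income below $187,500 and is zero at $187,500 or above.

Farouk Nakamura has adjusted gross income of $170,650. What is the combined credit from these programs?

$4,100

Retirement Saver's Credit: income exceeds $133,300 by $37,350, which is 15 full-or-partial $2,500 increments; reduction = 15 × $20 = $300, leaving $300.
Energy Efficiency Rebate: $170,650 is below the $187,500 cutoff, so the full $3,800 applies.
Total: $300 + $3,800 = $4,100.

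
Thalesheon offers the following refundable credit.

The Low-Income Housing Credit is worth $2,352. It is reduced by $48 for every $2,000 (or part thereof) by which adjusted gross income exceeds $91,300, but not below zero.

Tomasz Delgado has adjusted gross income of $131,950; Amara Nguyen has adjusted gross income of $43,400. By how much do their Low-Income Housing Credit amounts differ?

Tomasz ($131,950): Low-Income Housing Credit: income exceeds $91,300 by $40,650, which is 21 full-or-partial $2,000 increments; reduction = 21 × $48 = $1,008, leaving $1,344.
Amara ($43,400): Low-Income Housing Credit: $43,400 is at or below the $91,300 threshold, so the full $2,352 applies.
Difference: |$1,344 − $2,352| = $1,008.

$1,008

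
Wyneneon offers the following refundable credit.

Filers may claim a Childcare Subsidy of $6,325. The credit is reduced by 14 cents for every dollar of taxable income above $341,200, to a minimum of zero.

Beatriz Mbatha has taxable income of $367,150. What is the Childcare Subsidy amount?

$2,692

Childcare Subsidy: 14% of the $25,950 excess over $341,200 is $3,633; credit = $6,325 − $3,633 = $2,692.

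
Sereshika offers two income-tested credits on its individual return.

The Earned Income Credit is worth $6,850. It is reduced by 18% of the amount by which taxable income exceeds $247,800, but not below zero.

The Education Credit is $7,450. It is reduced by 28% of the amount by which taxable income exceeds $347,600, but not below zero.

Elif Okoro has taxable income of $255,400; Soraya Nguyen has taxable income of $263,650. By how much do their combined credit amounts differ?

$1,485

Elif ($255,400): Earned Income Credit: 18% of the $7,600 excess over $247,800 is $1,368; credit = $6,850 − $1,368 = $5,482. Education Credit: $255,400 is at or below the $347,600 threshold, so the full $7,450 applies. total $5,482 + $7,450 = $12,932
Soraya ($263,650): Earned Income Credit: 18% of the $15,850 excess over $247,800 is $2,853; credit = $6,850 − $2,853 = $3,997. Education Credit: $263,650 is at or below the $347,600 threshold, so the full $7,450 applies. total $3,997 + $7,450 = $11,447
Difference: |$12,932 − $11,447| = $1,485.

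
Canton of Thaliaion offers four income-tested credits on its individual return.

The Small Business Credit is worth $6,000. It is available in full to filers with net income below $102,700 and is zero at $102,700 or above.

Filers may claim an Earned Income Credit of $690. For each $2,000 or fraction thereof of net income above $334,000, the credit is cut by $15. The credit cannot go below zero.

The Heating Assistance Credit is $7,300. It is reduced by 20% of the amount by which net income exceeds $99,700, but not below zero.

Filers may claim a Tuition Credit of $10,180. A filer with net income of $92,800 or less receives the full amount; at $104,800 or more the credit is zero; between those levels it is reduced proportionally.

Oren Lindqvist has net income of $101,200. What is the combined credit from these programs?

$16,744

Small Business Credit: $101,200 is below the $102,700 cutoff, so the full $6,000 applies.
Earned Income Credit: $101,200 is at or below the $334,000 threshold, so the full $690 applies.
Heating Assistance Credit: 20% of the $1,500 excess over $99,700 is $300; credit = $7,300 − $300 = $7,000.
Tuition Credit: $101,200 is $8,400 into a $12,000 phase-out range, leaving 3,600/12,000 of the credit: $10,180 × 3,600/12,000 = $3,054.
Total: $6,000 + $690 + $7,000 + $3,054 = $16,744.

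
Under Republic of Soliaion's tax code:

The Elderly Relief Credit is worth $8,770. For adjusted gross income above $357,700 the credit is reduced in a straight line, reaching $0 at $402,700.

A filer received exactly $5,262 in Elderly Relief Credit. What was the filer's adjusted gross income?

$5,262 is 5,262/8,770 of the full $8,770, so 3,508/8,770 of the $45,000 range has been used: income = $357,700 + $45,000 × 3,508/8,770 = $375,700.

$375,700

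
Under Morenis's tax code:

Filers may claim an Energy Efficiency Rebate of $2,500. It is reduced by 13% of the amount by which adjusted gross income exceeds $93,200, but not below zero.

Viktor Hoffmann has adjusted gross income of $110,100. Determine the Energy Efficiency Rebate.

Energy Efficiency Rebate: 13% of the $16,900 excess over $93,200 is $2,197; credit = $2,500 − $2,197 = $303.

$303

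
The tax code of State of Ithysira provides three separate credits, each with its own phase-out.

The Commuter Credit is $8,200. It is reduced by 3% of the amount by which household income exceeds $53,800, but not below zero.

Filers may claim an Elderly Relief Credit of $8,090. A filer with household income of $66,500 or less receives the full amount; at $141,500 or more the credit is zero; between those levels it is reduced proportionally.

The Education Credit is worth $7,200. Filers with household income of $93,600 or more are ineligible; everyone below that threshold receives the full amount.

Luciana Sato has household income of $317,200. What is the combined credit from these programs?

$298

Commuter Credit: 3% of the $263,400 excess over $53,800 is $7,902; credit = $8,200 − $7,902 = $298.
Elderly Relief Credit: $317,200 is at or above $141,500, so the credit is $0.
Education Credit: $317,200 meets or exceeds the $93,600 cutoff, so the credit is $0.
Total: $298 + $0 + $0 = $298.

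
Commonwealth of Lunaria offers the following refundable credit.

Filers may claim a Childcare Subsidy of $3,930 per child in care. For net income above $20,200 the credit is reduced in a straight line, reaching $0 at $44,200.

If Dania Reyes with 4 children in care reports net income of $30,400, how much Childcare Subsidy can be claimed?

Childcare Subsidy: base = 4 × $3,930 = $15,720. $30,400 is $10,200 into a $24,000 phase-out range, leaving 13,800/24,000 of the credit: $15,720 × 13,800/24,000 = $9,039.

$9,039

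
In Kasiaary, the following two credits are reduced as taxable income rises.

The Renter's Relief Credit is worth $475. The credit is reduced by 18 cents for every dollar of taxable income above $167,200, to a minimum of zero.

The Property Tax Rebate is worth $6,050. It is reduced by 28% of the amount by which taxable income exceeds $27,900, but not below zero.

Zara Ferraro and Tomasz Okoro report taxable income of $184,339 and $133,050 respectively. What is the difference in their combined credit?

Zara ($184,339): Renter's Relief Credit: 18% of the $17,139 excess over $167,200 is $3,085.02 ≥ base, so the credit is $0. Property Tax Rebate: 28% of the $156,439 excess over $27,900 is $43,802.92 ≥ base, so the credit is $0. total $0 + $0 = $0
Tomasz ($133,050): Renter's Relief Credit: $133,050 is at or below the $167,200 threshold, so the full $475 applies. Property Tax Rebate: 28% of the $105,150 excess over $27,900 is $29,442 ≥ base, so the credit is $0. total $475 + $0 = $475
Difference: |$0 − $475| = $475.

$475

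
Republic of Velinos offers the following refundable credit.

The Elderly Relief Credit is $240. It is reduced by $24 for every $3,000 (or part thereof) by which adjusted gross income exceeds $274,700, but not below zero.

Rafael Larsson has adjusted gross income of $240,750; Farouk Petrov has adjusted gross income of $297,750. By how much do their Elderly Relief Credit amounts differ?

Rafael ($240,750): Elderly Relief Credit: $240,750 is at or below the $274,700 threshold, so the full $240 applies.
Farouk ($297,750): Elderly Relief Credit: income exceeds $274,700 by $23,050, which is 8 full-or-partial $3,000 increments; reduction = 8 × $24 = $192, leaving $48.
Difference: |$240 − $48| = $192.

$192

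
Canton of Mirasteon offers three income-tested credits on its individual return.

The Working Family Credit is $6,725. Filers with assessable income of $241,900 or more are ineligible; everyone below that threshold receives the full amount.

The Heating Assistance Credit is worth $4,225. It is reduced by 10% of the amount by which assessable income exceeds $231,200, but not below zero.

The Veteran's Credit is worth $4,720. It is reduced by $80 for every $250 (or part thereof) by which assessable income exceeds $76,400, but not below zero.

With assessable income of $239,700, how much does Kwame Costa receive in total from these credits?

Working Family Credit: $239,700 is below the $241,900 cutoff, so the full $6,725 applies.
Heating Assistance Credit: 10% of the $8,500 excess over $231,200 is $850; credit = $4,225 − $850 = $3,375.
Veteran's Credit: income exceeds $76,400 by $163,300 → 654 increments × $80 = $52,320 ≥ base, so the credit is $0.
Total: $6,725 + $3,375 + $0 = $10,100.

$10,100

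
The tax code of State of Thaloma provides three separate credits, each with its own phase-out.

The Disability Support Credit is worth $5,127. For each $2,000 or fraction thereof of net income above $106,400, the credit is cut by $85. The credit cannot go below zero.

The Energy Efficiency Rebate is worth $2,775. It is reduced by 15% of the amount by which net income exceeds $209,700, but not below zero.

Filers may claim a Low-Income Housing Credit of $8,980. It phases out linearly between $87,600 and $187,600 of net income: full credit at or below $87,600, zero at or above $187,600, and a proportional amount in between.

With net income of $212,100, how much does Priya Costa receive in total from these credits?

$3,037

Disability Support Credit: income exceeds $106,400 by $105,700, which is 53 full-or-partial $2,000 increments; reduction = 53 × $85 = $4,505, leaving $622.
Energy Efficiency Rebate: 15% of the $2,400 excess over $209,700 is $360; credit = $2,775 − $360 = $2,415.
Low-Income Housing Credit: $212,100 is at or above $187,600, so the credit is $0.
Total: $622 + $2,415 + $0 = $3,037.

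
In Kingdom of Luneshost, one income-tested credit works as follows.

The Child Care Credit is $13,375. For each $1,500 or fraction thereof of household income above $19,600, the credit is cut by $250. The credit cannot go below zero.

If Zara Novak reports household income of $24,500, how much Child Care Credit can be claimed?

Child Care Credit: income exceeds $19,600 by $4,900, which is 4 full-or-partial $1,500 increments; reduction = 4 × $250 = $1,000, leaving $12,375.

$12,375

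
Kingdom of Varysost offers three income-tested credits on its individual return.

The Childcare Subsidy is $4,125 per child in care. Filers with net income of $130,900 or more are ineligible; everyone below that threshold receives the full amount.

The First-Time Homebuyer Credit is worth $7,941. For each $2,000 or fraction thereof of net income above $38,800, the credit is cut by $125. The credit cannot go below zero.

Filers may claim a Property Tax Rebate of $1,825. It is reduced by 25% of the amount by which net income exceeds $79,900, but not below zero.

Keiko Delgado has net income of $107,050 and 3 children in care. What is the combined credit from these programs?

$15,941

Childcare Subsidy: base = 3 × $4,125 = $12,375. $107,050 is below the $130,900 cutoff, so the full $12,375 applies.
First-Time Homebuyer Credit: income exceeds $38,800 by $68,250, which is 35 full-or-partial $2,000 increments; reduction = 35 × $125 = $4,375, leaving $3,566.
Property Tax Rebate: 25% of the $27,150 excess over $79,900 is $6,787.50 ≥ base, so the credit is $0.
Total: $12,375 + $3,566 + $0 = $15,941.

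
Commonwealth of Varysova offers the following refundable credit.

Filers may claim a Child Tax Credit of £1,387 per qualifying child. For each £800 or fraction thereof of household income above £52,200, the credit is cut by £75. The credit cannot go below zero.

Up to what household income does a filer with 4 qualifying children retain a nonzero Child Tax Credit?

£110,600

Full credit = 4 × £1,387 = £5,548.
After 73 increments the reduction is 73 × £75 = £5,475, leaving £73; one more increment wipes it out. Increment 73 ends at excess 73 × £800 = £58,400, so the highest qualifying income is £52,200 + £58,400 = £110,600.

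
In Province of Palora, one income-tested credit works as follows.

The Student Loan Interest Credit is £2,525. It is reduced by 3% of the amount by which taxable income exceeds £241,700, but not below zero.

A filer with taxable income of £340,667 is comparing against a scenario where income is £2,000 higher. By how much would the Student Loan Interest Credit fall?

£0

At £340,667 — 3% of the £98,967 excess over £241,700 is £2,969.01 ≥ base, so the credit is £0.
At £342,667 — 3% of the £100,967 excess over £241,700 is £3,029.01 ≥ base, so the credit is £0.
Lost: £0 − £0 = £0.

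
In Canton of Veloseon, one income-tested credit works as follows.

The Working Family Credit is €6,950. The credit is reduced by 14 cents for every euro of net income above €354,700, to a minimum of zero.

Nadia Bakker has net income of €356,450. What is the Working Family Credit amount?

€6,705

Working Family Credit: 14% of the €1,750 excess over €354,700 is €245; credit = €6,950 − €245 = €6,705.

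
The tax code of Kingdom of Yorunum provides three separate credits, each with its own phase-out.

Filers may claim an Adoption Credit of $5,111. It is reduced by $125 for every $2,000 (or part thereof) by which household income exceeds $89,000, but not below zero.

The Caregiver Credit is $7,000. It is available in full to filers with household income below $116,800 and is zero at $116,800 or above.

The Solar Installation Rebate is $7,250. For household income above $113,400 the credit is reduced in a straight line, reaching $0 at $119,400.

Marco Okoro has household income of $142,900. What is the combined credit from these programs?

$1,736

Adoption Credit: income exceeds $89,000 by $53,900, which is 27 full-or-partial $2,000 increments; reduction = 27 × $125 = $3,375, leaving $1,736.
Caregiver Credit: $142,900 meets or exceeds the $116,800 cutoff, so the credit is $0.
Solar Installation Rebate: $142,900 is at or above $119,400, so the credit is $0.
Total: $1,736 + $0 + $0 = $1,736.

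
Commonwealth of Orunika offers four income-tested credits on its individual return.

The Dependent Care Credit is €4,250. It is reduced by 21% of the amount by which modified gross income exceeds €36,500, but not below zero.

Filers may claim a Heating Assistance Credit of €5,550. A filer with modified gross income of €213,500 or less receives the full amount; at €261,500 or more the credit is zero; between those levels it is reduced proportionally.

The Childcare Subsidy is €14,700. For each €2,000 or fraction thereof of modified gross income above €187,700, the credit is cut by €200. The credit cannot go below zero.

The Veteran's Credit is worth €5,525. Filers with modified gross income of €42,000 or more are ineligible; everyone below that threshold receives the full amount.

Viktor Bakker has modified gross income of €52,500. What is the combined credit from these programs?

Dependent Care Credit: 21% of the €16,000 excess over €36,500 is €3,360; credit = €4,250 − €3,360 = €890.
Heating Assistance Credit: €52,500 is at or below the €213,500 threshold, so the full €5,550 applies.
Childcare Subsidy: €52,500 is at or below the €187,700 threshold, so the full €14,700 applies.
Veteran's Credit: €52,500 meets or exceeds the €42,000 cutoff, so the credit is €0.
Total: €890 + €5,550 + €14,700 + €0 = €21,140.

€21,140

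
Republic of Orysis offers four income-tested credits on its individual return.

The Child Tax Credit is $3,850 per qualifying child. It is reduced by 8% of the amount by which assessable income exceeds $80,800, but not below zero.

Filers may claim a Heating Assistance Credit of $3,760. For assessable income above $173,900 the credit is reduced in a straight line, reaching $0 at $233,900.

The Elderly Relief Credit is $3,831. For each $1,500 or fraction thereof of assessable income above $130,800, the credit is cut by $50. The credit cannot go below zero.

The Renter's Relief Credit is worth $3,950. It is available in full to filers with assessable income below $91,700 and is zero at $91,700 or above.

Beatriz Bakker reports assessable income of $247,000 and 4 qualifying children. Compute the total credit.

Child Tax Credit: base = 4 × $3,850 = $15,400. 8% of the $166,200 excess over $80,800 is $13,296; credit = $15,400 − $13,296 = $2,104.
Heating Assistance Credit: $247,000 is at or above $233,900, so the credit is $0.
Elderly Relief Credit: income exceeds $130,800 by $116,200 → 78 increments × $50 = $3,900 ≥ base, so the credit is $0.
Renter's Relief Credit: $247,000 meets or exceeds the $91,700 cutoff, so the credit is $0.
Total: $2,104 + $0 + $0 + $0 = $2,104.

$2,104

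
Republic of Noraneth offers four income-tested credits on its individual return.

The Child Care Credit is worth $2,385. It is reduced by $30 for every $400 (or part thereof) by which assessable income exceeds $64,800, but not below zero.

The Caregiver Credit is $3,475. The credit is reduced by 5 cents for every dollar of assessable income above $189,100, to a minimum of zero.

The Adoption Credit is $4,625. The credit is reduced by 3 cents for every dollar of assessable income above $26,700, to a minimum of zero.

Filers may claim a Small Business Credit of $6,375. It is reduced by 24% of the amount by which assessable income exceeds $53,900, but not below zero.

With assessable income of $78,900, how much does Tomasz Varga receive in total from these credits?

Child Care Credit: income exceeds $64,800 by $14,100, which is 36 full-or-partial $400 increments; reduction = 36 × $30 = $1,080, leaving $1,305.
Caregiver Credit: $78,900 is at or below the $189,100 threshold, so the full $3,475 applies.
Adoption Credit: 3% of the $52,200 excess over $26,700 is $1,566; credit = $4,625 − $1,566 = $3,059.
Small Business Credit: 24% of the $25,000 excess over $53,900 is $6,000; credit = $6,375 − $6,000 = $375.
Total: $1,305 + $3,475 + $3,059 + $375 = $8,214.

$8,214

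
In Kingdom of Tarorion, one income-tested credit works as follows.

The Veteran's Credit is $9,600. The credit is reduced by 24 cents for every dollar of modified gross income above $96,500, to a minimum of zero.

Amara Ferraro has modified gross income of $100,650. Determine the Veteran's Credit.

Veteran's Credit: 24% of the $4,150 excess over $96,500 is $996; credit = $9,600 − $996 = $8,604.

$8,604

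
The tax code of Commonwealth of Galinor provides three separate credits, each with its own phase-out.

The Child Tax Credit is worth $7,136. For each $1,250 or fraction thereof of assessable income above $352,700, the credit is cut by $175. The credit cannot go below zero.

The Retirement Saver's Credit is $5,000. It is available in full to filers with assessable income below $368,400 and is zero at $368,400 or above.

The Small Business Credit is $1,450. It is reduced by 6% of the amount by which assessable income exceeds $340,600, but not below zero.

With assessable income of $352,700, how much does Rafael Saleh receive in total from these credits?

$12,860

Child Tax Credit: $352,700 is at or below the $352,700 threshold, so the full $7,136 applies.
Retirement Saver's Credit: $352,700 is below the $368,400 cutoff, so the full $5,000 applies.
Small Business Credit: 6% of the $12,100 excess over $340,600 is $726; credit = $1,450 − $726 = $724.
Total: $7,136 + $5,000 + $724 = $12,860.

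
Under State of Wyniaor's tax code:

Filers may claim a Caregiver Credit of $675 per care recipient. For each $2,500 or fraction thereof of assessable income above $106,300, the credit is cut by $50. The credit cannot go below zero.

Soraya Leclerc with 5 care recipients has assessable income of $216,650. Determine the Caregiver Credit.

$1,125

Caregiver Credit: base = 5 × $675 = $3,375. income exceeds $106,300 by $110,350, which is 45 full-or-partial $2,500 increments; reduction = 45 × $50 = $2,250, leaving $1,125.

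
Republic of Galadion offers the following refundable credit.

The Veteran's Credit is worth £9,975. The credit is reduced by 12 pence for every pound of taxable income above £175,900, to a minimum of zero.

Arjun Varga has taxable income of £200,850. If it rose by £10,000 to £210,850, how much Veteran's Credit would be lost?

£1,200

At £200,850 — 12% of the £24,950 excess over £175,900 is £2,994; credit = £9,975 − £2,994 = £6,981.
At £210,850 — 12% of the £34,950 excess over £175,900 is £4,194; credit = £9,975 − £4,194 = £5,781.
Lost: £6,981 − £5,781 = £1,200.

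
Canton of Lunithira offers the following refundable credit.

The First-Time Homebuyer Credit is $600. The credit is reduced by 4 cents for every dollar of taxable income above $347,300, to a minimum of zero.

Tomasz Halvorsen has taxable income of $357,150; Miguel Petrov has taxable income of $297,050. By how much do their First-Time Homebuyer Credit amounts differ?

$394

Tomasz ($357,150): First-Time Homebuyer Credit: 4% of the $9,850 excess over $347,300 is $394; credit = $600 − $394 = $206.
Miguel ($297,050): First-Time Homebuyer Credit: $297,050 is at or below the $347,300 threshold, so the full $600 applies.
Difference: |$206 − $600| = $394.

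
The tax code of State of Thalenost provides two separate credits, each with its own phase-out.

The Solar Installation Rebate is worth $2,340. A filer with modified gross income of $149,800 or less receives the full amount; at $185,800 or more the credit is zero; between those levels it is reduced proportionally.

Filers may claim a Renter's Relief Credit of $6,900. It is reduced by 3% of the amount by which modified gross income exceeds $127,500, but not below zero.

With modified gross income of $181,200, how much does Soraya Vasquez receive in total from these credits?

Solar Installation Rebate: $181,200 is $31,400 into a $36,000 phase-out range, leaving 4,600/36,000 of the credit: $2,340 × 4,600/36,000 = $299.
Renter's Relief Credit: 3% of the $53,700 excess over $127,500 is $1,611; credit = $6,900 − $1,611 = $5,289.
Total: $299 + $5,289 = $5,588.

$5,588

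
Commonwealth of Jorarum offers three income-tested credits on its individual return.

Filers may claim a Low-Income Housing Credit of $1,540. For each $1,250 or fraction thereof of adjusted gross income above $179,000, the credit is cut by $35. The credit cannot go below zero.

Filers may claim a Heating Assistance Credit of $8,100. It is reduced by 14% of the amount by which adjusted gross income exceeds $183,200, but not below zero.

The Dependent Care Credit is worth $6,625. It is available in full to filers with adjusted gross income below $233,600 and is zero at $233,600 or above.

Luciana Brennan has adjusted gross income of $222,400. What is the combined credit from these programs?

Low-Income Housing Credit: income exceeds $179,000 by $43,400, which is 35 full-or-partial $1,250 increments; reduction = 35 × $35 = $1,225, leaving $315.
Heating Assistance Credit: 14% of the $39,200 excess over $183,200 is $5,488; credit = $8,100 − $5,488 = $2,612.
Dependent Care Credit: $222,400 is below the $233,600 cutoff, so the full $6,625 applies.
Total: $315 + $2,612 + $6,625 = $9,552.

$9,552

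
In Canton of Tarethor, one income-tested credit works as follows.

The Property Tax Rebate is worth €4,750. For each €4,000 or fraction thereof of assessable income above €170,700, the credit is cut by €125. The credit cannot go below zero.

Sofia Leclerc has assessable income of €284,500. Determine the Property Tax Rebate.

€1,125

Property Tax Rebate: income exceeds €170,700 by €113,800, which is 29 full-or-partial €4,000 increments; reduction = 29 × €125 = €3,625, leaving €1,125.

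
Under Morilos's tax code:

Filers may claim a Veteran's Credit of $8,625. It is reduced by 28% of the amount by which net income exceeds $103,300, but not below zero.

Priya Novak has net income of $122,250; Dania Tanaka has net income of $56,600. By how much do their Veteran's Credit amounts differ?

Priya ($122,250): Veteran's Credit: 28% of the $18,950 excess over $103,300 is $5,306; credit = $8,625 − $5,306 = $3,319.
Dania ($56,600): Veteran's Credit: $56,600 is at or below the $103,300 threshold, so the full $8,625 applies.
Difference: |$3,319 − $8,625| = $5,306.

$5,306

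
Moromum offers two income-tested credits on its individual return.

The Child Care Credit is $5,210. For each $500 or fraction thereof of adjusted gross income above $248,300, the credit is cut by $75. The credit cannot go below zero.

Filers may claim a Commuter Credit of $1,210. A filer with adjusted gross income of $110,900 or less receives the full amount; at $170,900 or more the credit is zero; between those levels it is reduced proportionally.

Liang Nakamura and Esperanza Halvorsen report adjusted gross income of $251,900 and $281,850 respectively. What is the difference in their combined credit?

$4,500

Liang ($251,900): Child Care Credit: income exceeds $248,300 by $3,600, which is 8 full-or-partial $500 increments; reduction = 8 × $75 = $600, leaving $4,610. Commuter Credit: $251,900 is at or above $170,900, so the credit is $0. total $4,610 + $0 = $4,610
Esperanza ($281,850): Child Care Credit: income exceeds $248,300 by $33,550, which is 68 full-or-partial $500 increments; reduction = 68 × $75 = $5,100, leaving $110. Commuter Credit: $281,850 is at or above $170,900, so the credit is $0. total $110 + $0 = $110
Difference: |$4,610 − $110| = $4,500.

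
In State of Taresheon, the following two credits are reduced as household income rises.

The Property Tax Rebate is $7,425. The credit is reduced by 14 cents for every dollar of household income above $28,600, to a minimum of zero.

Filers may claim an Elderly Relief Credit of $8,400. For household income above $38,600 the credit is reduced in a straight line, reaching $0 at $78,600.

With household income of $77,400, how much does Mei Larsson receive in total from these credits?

$845

Property Tax Rebate: 14% of the $48,800 excess over $28,600 is $6,832; credit = $7,425 − $6,832 = $593.
Elderly Relief Credit: $77,400 is $38,800 into a $40,000 phase-out range, leaving 1,200/40,000 of the credit: $8,400 × 1,200/40,000 = $252.
Total: $593 + $252 = $845.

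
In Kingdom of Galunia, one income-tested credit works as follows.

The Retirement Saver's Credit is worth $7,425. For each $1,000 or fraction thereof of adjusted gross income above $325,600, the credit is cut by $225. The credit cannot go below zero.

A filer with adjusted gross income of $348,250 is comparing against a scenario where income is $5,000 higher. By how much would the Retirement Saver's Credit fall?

$1,125

At $348,250 — income exceeds $325,600 by $22,650, which is 23 full-or-partial $1,000 increments; reduction = 23 × $225 = $5,175, leaving $2,250.
At $353,250 — income exceeds $325,600 by $27,650, which is 28 full-or-partial $1,000 increments; reduction = 28 × $225 = $6,300, leaving $1,125.
Lost: $2,250 − $1,125 = $1,125.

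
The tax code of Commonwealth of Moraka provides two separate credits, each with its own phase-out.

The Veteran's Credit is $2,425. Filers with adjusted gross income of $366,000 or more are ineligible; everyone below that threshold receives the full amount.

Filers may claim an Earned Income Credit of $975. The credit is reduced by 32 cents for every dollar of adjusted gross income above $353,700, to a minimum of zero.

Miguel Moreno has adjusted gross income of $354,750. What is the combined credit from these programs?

Veteran's Credit: $354,750 is below the $366,000 cutoff, so the full $2,425 applies.
Earned Income Credit: 32% of the $1,050 excess over $353,700 is $336; credit = $975 − $336 = $639.
Total: $2,425 + $639 = $3,064.

$3,064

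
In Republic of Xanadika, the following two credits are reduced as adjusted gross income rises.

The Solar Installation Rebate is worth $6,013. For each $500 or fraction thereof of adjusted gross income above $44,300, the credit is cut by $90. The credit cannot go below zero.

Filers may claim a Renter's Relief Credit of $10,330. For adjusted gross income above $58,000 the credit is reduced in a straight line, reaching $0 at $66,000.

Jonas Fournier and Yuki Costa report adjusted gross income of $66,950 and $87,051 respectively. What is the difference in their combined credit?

$1,873

Jonas ($66,950): Solar Installation Rebate: income exceeds $44,300 by $22,650, which is 46 full-or-partial $500 increments; reduction = 46 × $90 = $4,140, leaving $1,873. Renter's Relief Credit: $66,950 is at or above $66,000, so the credit is $0. total $1,873 + $0 = $1,873
Yuki ($87,051): Solar Installation Rebate: income exceeds $44,300 by $42,751 → 86 increments × $90 = $7,740 ≥ base, so the credit is $0. Renter's Relief Credit: $87,051 is at or above $66,000, so the credit is $0. total $0 + $0 = $0
Difference: |$1,873 − $0| = $1,873.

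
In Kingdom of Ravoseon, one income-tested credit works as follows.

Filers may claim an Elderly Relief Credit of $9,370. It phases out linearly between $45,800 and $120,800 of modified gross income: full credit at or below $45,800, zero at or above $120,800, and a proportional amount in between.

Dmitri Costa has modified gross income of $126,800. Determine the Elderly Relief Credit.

Elderly Relief Credit: $126,800 is at or above $120,800, so the credit is $0.

$0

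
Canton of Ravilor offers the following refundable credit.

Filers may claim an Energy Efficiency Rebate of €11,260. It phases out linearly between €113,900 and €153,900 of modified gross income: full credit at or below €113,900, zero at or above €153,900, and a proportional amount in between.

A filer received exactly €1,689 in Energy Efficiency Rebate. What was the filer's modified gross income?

€147,900

€1,689 is 1,689/11,260 of the full €11,260, so 9,571/11,260 of the €40,000 range has been used: income = €113,900 + €40,000 × 9,571/11,260 = €147,900.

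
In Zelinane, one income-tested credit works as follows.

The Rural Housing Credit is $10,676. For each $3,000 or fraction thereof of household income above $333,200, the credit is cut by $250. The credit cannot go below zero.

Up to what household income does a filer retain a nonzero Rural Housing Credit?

After 42 increments the reduction is 42 × $250 = $10,500, leaving $176; one more increment wipes it out. Increment 42 ends at excess 42 × $3,000 = $126,000, so the highest qualifying income is $333,200 + $126,000 = $459,200.

$459,200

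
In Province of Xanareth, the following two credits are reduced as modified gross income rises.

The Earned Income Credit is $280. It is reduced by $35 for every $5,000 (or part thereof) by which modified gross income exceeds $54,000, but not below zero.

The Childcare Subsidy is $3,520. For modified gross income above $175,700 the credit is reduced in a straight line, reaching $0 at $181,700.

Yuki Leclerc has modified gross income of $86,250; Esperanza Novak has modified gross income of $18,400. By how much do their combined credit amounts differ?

Yuki ($86,250): Earned Income Credit: income exceeds $54,000 by $32,250, which is 7 full-or-partial $5,000 increments; reduction = 7 × $35 = $245, leaving $35. Childcare Subsidy: $86,250 is at or below the $175,700 threshold, so the full $3,520 applies. total $35 + $3,520 = $3,555
Esperanza ($18,400): Earned Income Credit: $18,400 is at or below the $54,000 threshold, so the full $280 applies. Childcare Subsidy: $18,400 is at or below the $175,700 threshold, so the full $3,520 applies. total $280 + $3,520 = $3,800
Difference: |$3,555 − $3,800| = $245.

$245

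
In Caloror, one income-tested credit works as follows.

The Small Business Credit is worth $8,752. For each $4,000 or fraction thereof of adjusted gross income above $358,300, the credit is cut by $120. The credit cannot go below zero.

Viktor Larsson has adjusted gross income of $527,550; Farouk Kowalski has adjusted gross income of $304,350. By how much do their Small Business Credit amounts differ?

Viktor ($527,550): Small Business Credit: income exceeds $358,300 by $169,250, which is 43 full-or-partial $4,000 increments; reduction = 43 × $120 = $5,160, leaving $3,592.
Farouk ($304,350): Small Business Credit: $304,350 is at or below the $358,300 threshold, so the full $8,752 applies.
Difference: |$3,592 − $8,752| = $5,160.

$5,160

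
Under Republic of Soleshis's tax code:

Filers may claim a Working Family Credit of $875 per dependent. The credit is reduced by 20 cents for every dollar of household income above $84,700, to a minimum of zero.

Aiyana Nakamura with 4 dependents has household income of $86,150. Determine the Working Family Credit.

Working Family Credit: base = 4 × $875 = $3,500. 20% of the $1,450 excess over $84,700 is $290; credit = $3,500 − $290 = $3,210.

$3,210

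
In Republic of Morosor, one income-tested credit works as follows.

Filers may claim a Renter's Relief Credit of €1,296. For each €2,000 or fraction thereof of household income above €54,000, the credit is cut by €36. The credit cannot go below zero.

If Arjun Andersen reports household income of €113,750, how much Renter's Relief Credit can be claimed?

Renter's Relief Credit: income exceeds €54,000 by €59,750, which is 30 full-or-partial €2,000 increments; reduction = 30 × €36 = €1,080, leaving €216.

€216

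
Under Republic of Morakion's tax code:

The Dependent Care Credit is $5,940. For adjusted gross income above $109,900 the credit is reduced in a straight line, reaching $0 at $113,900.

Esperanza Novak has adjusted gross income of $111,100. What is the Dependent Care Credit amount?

Dependent Care Credit: $111,100 is $1,200 into a $4,000 phase-out range, leaving 2,800/4,000 of the credit: $5,940 × 2,800/4,000 = $4,158.

$4,158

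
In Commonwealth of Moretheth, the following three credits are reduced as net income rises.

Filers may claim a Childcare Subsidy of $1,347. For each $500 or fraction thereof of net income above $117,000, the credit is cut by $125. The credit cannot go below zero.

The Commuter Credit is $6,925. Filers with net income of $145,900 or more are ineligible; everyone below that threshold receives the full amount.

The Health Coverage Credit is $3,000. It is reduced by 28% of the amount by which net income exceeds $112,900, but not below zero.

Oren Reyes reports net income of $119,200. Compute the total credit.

Childcare Subsidy: income exceeds $117,000 by $2,200, which is 5 full-or-partial $500 increments; reduction = 5 × $125 = $625, leaving $722.
Commuter Credit: $119,200 is below the $145,900 cutoff, so the full $6,925 applies.
Health Coverage Credit: 28% of the $6,300 excess over $112,900 is $1,764; credit = $3,000 − $1,764 = $1,236.
Total: $722 + $6,925 + $1,236 = $8,883.

$8,883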